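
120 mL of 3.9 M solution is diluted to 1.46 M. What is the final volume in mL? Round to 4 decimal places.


Dilution: M1*V1 = M2*V2, solve for V2.
V2 = M1*V1 / M2
V2 = 3.9 * 120 / 1.46
V2 = 468.0 / 1.46
V2 = 320.54794521 mL, rounded to 4 dp:

320.5479 mL


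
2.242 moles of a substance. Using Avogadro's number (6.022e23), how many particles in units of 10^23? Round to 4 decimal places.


N = n * NA, then divide by 1e23 for the requested units.
N / 1e23 = n * 6.022
N / 1e23 = 2.242 * 6.022
N / 1e23 = 13.501324, rounded to 4 dp:

13.5013


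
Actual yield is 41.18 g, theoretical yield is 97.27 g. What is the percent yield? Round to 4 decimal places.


% yield = 100 * actual / theoretical
% yield = 100 * 41.18 / 97.27
% yield = 42.33576642 %, rounded to 4 dp:

42.3358 %


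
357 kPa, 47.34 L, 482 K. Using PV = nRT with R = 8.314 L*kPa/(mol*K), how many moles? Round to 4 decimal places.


PV = nRT, solve for n = PV / (RT).
PV = 357 * 47.34 = 16900.38
RT = 8.314 * 482 = 4007.348
n = 16900.38 / 4007.348
n = 4.21734773 mol, rounded to 4 dp:

4.2173 mol


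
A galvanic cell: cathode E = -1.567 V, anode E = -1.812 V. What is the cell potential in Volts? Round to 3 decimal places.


Standard cell potential: E_cell = E_cathode - E_anode.
E_cell = -1.567 - (-1.812)
E_cell = 0.245 V, rounded to 3 dp:

0.245 V


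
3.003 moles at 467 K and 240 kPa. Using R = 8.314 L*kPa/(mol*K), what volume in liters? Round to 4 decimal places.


PV = nRT, solve for V = nRT / P.
nRT = 3.003 * 8.314 * 467 = 11659.5619
V = 11659.5619 / 240
V = 48.58150792 L, rounded to 4 dp:

48.5815 L


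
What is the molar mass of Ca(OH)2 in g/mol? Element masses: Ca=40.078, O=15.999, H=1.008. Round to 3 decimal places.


M = sum(count * atomic_mass) over atoms.
M = 1*40.078 + 2*15.999 + 2*1.008
M = 40.078 + 31.998 + 2.016
M = 74.092 g/mol, rounded to 3 dp:

74.092 g/mol


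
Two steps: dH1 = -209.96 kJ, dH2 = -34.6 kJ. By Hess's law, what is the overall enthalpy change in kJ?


Hess's law: enthalpy is a state function, so add the step enthalpies.
dH_total = dH1 + dH2 = -209.96 + (-34.6)
dH_total = -244.56 kJ:

-244.56 kJ


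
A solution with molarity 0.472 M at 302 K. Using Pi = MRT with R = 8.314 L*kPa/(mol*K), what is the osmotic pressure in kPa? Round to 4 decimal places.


Osmotic pressure (van't Hoff): Pi = M*R*T.
RT = 8.314 * 302 = 2510.828
Pi = 0.472 * 2510.828
Pi = 1185.110816 kPa, rounded to 4 dp:

1185.1108 kPa


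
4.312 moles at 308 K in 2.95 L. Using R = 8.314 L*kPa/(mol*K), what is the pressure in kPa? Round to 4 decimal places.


PV = nRT, solve for P = nRT / V.
nRT = 4.312 * 8.314 * 308 = 11041.7901
P = 11041.7901 / 2.95
P = 3742.97969492 kPa, rounded to 4 dp:

3742.9797 kPa


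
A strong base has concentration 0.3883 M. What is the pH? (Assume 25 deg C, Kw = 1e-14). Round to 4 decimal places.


A strong base dissociates completely, so [OH-] equals the given concentration.
pOH = -log10([OH-]) = -log10(0.3883) = 0.410833
pH = 14 - pOH = 14 - 0.410833
pH = 13.589167, rounded to 4 dp:

13.5892


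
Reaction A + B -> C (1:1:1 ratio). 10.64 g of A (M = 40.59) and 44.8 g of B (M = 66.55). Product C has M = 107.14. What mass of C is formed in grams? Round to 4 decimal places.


Find moles of each reactant; the smaller value is the limiting reagent in a 1:1:1 reaction, so moles_C equals moles of the limiter.
n_A = mass_A / M_A = 10.64 / 40.59 = 0.262134 mol
n_B = mass_B / M_B = 44.8 / 66.55 = 0.673178 mol
Limiting reagent: A (smaller), n_limiting = 0.262134 mol
mass_C = n_limiting * M_C = 0.262134 * 107.14
mass_C = 28.08503676 g, rounded to 4 dp:

28.0850 g


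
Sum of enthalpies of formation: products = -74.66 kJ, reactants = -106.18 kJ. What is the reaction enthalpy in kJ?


dH_rxn = sum(dH_f products) - sum(dH_f reactants)
dH_rxn = -74.66 - (-106.18)
dH_rxn = 31.52 kJ:

31.52 kJ


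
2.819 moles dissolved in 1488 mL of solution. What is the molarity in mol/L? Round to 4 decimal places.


Convert volume to liters: V_L = V_mL / 1000.
V_L = 1488 / 1000 = 1.488 L
M = n / V_L = 2.819 / 1.488
M = 1.89448925 mol/L, rounded to 4 dp:

1.8945 mol/L


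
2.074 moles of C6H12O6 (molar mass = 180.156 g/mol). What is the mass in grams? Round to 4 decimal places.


mass = n * M
mass = 2.074 * 180.156
mass = 373.643544 g, rounded to 4 dp:

373.6435 g


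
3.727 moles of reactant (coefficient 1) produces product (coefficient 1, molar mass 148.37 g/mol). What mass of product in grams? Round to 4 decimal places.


Use the coefficient ratio to convert reactant moles to product moles, then multiply by the product's molar mass.
moles_P = moles_R * (coeff_P / coeff_R) = 3.727 * (1/1) = 3.727
mass_P = moles_P * M_P = 3.727 * 148.37
mass_P = 552.97499 g, rounded to 4 dp:

552.9750 g


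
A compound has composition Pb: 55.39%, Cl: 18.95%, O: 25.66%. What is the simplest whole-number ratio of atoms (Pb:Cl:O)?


Assume 100 g of compound, divide each mass% by atomic mass to get moles, then normalize by the smallest to get a raw atom ratio.
Moles per 100 g: Pb: 55.39/207.2 = 0.2673, Cl: 18.95/35.453 = 0.5345, O: 25.66/15.999 = 1.6039
Raw ratio (divide by min = 0.2673): Pb: 1.0, Cl: 1.999, O: 6.0
Multiply by 1 to clear fractions: Pb: 1.0 ~= 1, Cl: 1.999 ~= 2, O: 6.0 ~= 6
Reduce by GCD to get the simplest whole-number ratio:

1:2:6


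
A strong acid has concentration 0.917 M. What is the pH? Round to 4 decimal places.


A strong acid dissociates completely, so [H+] equals the given concentration.
pH = -log10([H+]) = -log10(0.917)
pH = 0.03763066, rounded to 4 dp:

0.0376


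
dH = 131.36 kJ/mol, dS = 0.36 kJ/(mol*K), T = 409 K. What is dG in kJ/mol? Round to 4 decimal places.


Gibbs: dG = dH - T*dS (consistent units, dS already in kJ/(mol*K)).
T*dS = 409 * 0.36 = 147.24
dG = 131.36 - (147.24)
dG = -15.88 kJ/mol, rounded to 4 dp:

-15.8800 kJ/mol


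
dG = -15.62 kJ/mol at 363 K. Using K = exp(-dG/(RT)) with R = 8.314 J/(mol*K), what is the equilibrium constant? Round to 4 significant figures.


dG is in kJ/mol; multiply by 1000 to match R in J/(mol*K).
RT = 8.314 * 363 = 3017.982 J/mol
exponent = -dG*1000 / (RT) = -(-15.62*1000) / 3017.982 = 5.17564386
K = exp(5.17564386)
K = 176.91048, rounded to 4 significant figures:

176.9


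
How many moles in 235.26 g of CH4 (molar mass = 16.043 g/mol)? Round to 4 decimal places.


n = mass / M
n = 235.26 / 16.043
n = 14.66433959 mol, rounded to 4 dp:

14.6643 mol


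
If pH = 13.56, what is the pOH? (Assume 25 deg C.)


At 25 deg C, pH + pOH = 14.
pOH = 14 - pH = 14 - 13.56
pOH = 0.44:

0.44


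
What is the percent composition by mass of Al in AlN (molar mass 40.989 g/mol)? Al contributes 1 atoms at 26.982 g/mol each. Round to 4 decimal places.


pct = 100 * (n_elem * M_elem) / M_total
mass_contribution = 1 * 26.982 = 26.982 g/mol
pct = 100 * 26.982 / 40.989
pct = 65.82741711 %, rounded to 4 dp:

65.8274 %


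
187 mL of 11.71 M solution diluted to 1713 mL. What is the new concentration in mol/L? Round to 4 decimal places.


Dilution: M1*V1 = M2*V2, solve for M2.
M2 = M1*V1 / V2
M2 = 11.71 * 187 / 1713
M2 = 2189.77 / 1713
M2 = 1.27832458 mol/L, rounded to 4 dp:

1.2783 mol/L


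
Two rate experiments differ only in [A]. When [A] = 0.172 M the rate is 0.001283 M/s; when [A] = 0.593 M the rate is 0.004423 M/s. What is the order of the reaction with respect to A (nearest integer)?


Rate is proportional to [A]^n, so rate2/rate1 = ([A]2/[A]1)^n. Take logs to solve for n.
rate2/rate1 = 0.004423 / 0.001283 = 3.4474
[A]2/[A]1 = 0.593 / 0.172 = 3.4477
n = ln(3.4474) / ln(3.4477) = 1.0
Nearest integer order:

1


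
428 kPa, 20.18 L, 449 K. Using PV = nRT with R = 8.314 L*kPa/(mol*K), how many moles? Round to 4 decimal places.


PV = nRT, solve for n = PV / (RT).
PV = 428 * 20.18 = 8637.04
RT = 8.314 * 449 = 3732.986
n = 8637.04 / 3732.986
n = 2.31370811 mol, rounded to 4 dp:

2.3137 mol


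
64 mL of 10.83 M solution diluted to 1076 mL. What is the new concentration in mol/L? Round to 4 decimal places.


Dilution: M1*V1 = M2*V2, solve for M2.
M2 = M1*V1 / V2
M2 = 10.83 * 64 / 1076
M2 = 693.12 / 1076
M2 = 0.64416357 mol/L, rounded to 4 dp:

0.6442 mol/L


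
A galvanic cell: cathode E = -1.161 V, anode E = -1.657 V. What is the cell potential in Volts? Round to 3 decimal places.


Standard cell potential: E_cell = E_cathode - E_anode.
E_cell = -1.161 - (-1.657)
E_cell = 0.496 V, rounded to 3 dp:

0.496 V


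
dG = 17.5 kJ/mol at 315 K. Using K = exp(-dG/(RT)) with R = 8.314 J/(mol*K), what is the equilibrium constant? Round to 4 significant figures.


dG is in kJ/mol; multiply by 1000 to match R in J/(mol*K).
RT = 8.314 * 315 = 2618.91 J/mol
exponent = -dG*1000 / (RT) = -(17.5*1000) / 2618.91 = -6.6821693
K = exp(-6.6821693)
K = 0.0012530568, rounded to 4 significant figures:

0.001253


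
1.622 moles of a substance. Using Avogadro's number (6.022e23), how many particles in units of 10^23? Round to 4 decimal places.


N = n * NA, then divide by 1e23 for the requested units.
N / 1e23 = n * 6.022
N / 1e23 = 1.622 * 6.022
N / 1e23 = 9.767684, rounded to 4 dp:

9.7677


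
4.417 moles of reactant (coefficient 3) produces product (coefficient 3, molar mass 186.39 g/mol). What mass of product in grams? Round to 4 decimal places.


Use the coefficient ratio to convert reactant moles to product moles, then multiply by the product's molar mass.
moles_P = moles_R * (coeff_P / coeff_R) = 4.417 * (3/3) = 4.417
mass_P = moles_P * M_P = 4.417 * 186.39
mass_P = 823.28463 g, rounded to 4 dp:

823.2846 g


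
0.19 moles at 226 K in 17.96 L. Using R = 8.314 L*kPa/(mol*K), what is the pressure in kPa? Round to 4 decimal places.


PV = nRT, solve for P = nRT / V.
nRT = 0.19 * 8.314 * 226 = 357.0032
P = 357.0032 / 17.96
P = 19.87768374 kPa, rounded to 4 dp:

19.8777 kPa


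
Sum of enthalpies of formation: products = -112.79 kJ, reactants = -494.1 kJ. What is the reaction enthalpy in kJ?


dH_rxn = sum(dH_f products) - sum(dH_f reactants)
dH_rxn = -112.79 - (-494.1)
dH_rxn = 381.31 kJ:

381.31 kJ


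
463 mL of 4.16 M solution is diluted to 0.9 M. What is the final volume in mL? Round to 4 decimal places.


Dilution: M1*V1 = M2*V2, solve for V2.
V2 = M1*V1 / M2
V2 = 4.16 * 463 / 0.9
V2 = 1926.08 / 0.9
V2 = 2140.08888889 mL, rounded to 4 dp:

2140.0889 mL


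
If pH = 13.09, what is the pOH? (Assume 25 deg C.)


At 25 deg C, pH + pOH = 14.
pOH = 14 - pH = 14 - 13.09
pOH = 0.91:

0.91


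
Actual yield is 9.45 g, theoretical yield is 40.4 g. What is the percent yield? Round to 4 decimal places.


% yield = 100 * actual / theoretical
% yield = 100 * 9.45 / 40.4
% yield = 23.39108911 %, rounded to 4 dp:

23.3911 %


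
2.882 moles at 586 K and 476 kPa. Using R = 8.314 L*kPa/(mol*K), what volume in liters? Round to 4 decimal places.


PV = nRT, solve for V = nRT / P.
nRT = 2.882 * 8.314 * 586 = 14041.1155
V = 14041.1155 / 476
V = 29.49814181 L, rounded to 4 dp:

29.4981 L


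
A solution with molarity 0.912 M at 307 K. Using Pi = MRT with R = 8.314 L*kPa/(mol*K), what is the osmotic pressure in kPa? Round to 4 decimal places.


Osmotic pressure (van't Hoff): Pi = M*R*T.
RT = 8.314 * 307 = 2552.398
Pi = 0.912 * 2552.398
Pi = 2327.786976 kPa, rounded to 4 dp:

2327.7870 kPa


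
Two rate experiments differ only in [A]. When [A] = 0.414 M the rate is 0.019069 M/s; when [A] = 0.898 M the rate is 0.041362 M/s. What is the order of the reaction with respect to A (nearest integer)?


Rate is proportional to [A]^n, so rate2/rate1 = ([A]2/[A]1)^n. Take logs to solve for n.
rate2/rate1 = 0.041362 / 0.019069 = 2.1691
[A]2/[A]1 = 0.898 / 0.414 = 2.1691
n = ln(2.1691) / ln(2.1691) = 1.0
Nearest integer order:

1


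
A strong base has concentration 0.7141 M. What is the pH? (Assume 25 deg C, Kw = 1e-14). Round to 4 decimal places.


A strong base dissociates completely, so [OH-] equals the given concentration.
pOH = -log10([OH-]) = -log10(0.7141) = 0.146241
pH = 14 - pOH = 14 - 0.146241
pH = 13.853759, rounded to 4 dp:

13.8538


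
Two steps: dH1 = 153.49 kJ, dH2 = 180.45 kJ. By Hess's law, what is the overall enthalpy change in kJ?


Hess's law: enthalpy is a state function, so add the step enthalpies.
dH_total = dH1 + dH2 = 153.49 + (180.45)
dH_total = 333.94 kJ:

333.94 kJ


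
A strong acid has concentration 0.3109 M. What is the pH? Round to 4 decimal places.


A strong acid dissociates completely, so [H+] equals the given concentration.
pH = -log10([H+]) = -log10(0.3109)
pH = 0.50737928, rounded to 4 dp:

0.5074


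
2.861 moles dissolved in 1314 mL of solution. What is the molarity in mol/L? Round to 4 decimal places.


Convert volume to liters: V_L = V_mL / 1000.
V_L = 1314 / 1000 = 1.314 L
M = n / V_L = 2.861 / 1.314
M = 2.17732116 mol/L, rounded to 4 dp:

2.1773 mol/L


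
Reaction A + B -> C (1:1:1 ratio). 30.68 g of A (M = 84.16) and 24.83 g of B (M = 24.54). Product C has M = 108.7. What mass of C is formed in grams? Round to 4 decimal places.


Find moles of each reactant; the smaller value is the limiting reagent in a 1:1:1 reaction, so moles_C equals moles of the limiter.
n_A = mass_A / M_A = 30.68 / 84.16 = 0.364544 mol
n_B = mass_B / M_B = 24.83 / 24.54 = 1.011817 mol
Limiting reagent: A (smaller), n_limiting = 0.364544 mol
mass_C = n_limiting * M_C = 0.364544 * 108.7
mass_C = 39.6259328 g, rounded to 4 dp:

39.6259 g


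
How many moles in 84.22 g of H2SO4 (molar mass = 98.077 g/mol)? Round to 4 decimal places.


n = mass / M
n = 84.22 / 98.077
n = 0.85871305 mol, rounded to 4 dp:

0.8587 mol


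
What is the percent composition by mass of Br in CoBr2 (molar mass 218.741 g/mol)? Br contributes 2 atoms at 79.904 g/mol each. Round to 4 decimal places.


pct = 100 * (n_elem * M_elem) / M_total
mass_contribution = 2 * 79.904 = 159.808 g/mol
pct = 100 * 159.808 / 218.741
pct = 73.05809153 %, rounded to 4 dp:

73.0581 %


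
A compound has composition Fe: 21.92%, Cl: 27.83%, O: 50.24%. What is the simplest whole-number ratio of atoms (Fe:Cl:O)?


Assume 100 g of compound, divide each mass% by atomic mass to get moles, then normalize by the smallest to get a raw atom ratio.
Moles per 100 g: Fe: 21.92/55.845 = 0.3925, Cl: 27.83/35.453 = 0.785, O: 50.24/15.999 = 3.1402
Raw ratio (divide by min = 0.3925): Fe: 1.0, Cl: 2.0, O: 8.0
Multiply by 1 to clear fractions: Fe: 1.0 ~= 1, Cl: 2.0 ~= 2, O: 8.0 ~= 8
Reduce by GCD to get the simplest whole-number ratio:

1:2:8


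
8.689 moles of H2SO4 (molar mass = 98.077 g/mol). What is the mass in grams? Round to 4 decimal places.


mass = n * M
mass = 8.689 * 98.077
mass = 852.191053 g, rounded to 4 dp:

852.1911 g


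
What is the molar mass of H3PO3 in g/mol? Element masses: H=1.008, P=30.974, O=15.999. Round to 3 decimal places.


M = sum(count * atomic_mass) over atoms.
M = 3*1.008 + 1*30.974 + 3*15.999
M = 3.024 + 30.974 + 47.997
M = 81.995 g/mol, rounded to 3 dp:

81.995 g/mol


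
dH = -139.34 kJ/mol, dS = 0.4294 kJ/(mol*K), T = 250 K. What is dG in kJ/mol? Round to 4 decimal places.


Gibbs: dG = dH - T*dS (consistent units, dS already in kJ/(mol*K)).
T*dS = 250 * 0.4294 = 107.35
dG = -139.34 - (107.35)
dG = -246.69 kJ/mol, rounded to 4 dp:

-246.6900 kJ/mol


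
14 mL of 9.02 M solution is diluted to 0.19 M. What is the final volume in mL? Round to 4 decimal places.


Dilution: M1*V1 = M2*V2, solve for V2.
V2 = M1*V1 / M2
V2 = 9.02 * 14 / 0.19
V2 = 126.28 / 0.19
V2 = 664.63157895 mL, rounded to 4 dp:

664.6316 mL


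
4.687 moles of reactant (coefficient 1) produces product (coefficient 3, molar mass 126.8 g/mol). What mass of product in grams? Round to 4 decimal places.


Use the coefficient ratio to convert reactant moles to product moles, then multiply by the product's molar mass.
moles_P = moles_R * (coeff_P / coeff_R) = 4.687 * (3/1) = 14.061
mass_P = moles_P * M_P = 14.061 * 126.8
mass_P = 1782.9348 g, rounded to 4 dp:

1782.9348 g


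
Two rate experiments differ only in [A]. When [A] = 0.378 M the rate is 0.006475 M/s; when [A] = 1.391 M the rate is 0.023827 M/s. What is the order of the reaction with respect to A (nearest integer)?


Rate is proportional to [A]^n, so rate2/rate1 = ([A]2/[A]1)^n. Take logs to solve for n.
rate2/rate1 = 0.023827 / 0.006475 = 3.6798
[A]2/[A]1 = 1.391 / 0.378 = 3.6799
n = ln(3.6798) / ln(3.6799) = 1.0
Nearest integer order:

1


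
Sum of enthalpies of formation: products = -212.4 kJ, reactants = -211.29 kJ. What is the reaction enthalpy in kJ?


dH_rxn = sum(dH_f products) - sum(dH_f reactants)
dH_rxn = -212.4 - (-211.29)
dH_rxn = -1.11 kJ:

-1.11 kJ


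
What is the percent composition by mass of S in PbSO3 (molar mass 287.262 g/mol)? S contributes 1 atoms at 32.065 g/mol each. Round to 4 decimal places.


pct = 100 * (n_elem * M_elem) / M_total
mass_contribution = 1 * 32.065 = 32.065 g/mol
pct = 100 * 32.065 / 287.262
pct = 11.16228391 %, rounded to 4 dp:

11.1623 %


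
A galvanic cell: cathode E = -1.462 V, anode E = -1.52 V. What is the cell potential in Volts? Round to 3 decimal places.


Standard cell potential: E_cell = E_cathode - E_anode.
E_cell = -1.462 - (-1.52)
E_cell = 0.058 V, rounded to 3 dp:

0.058 V


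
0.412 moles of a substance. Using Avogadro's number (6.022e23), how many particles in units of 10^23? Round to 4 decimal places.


N = n * NA, then divide by 1e23 for the requested units.
N / 1e23 = n * 6.022
N / 1e23 = 0.412 * 6.022
N / 1e23 = 2.481064, rounded to 4 dp:

2.4811


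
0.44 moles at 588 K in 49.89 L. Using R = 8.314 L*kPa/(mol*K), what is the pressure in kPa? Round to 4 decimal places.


PV = nRT, solve for P = nRT / V.
nRT = 0.44 * 8.314 * 588 = 2150.9981
P = 2150.9981 / 49.89
P = 43.11481459 kPa, rounded to 4 dp:

43.1148 kPa


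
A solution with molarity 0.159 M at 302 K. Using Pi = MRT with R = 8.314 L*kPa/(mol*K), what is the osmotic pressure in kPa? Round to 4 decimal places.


Osmotic pressure (van't Hoff): Pi = M*R*T.
RT = 8.314 * 302 = 2510.828
Pi = 0.159 * 2510.828
Pi = 399.221652 kPa, rounded to 4 dp:

399.2217 kPa


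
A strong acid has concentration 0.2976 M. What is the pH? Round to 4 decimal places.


A strong acid dissociates completely, so [H+] equals the given concentration.
pH = -log10([H+]) = -log10(0.2976)
pH = 0.52636707, rounded to 4 dp:

0.5264


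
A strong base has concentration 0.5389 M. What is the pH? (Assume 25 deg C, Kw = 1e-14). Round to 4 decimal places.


A strong base dissociates completely, so [OH-] equals the given concentration.
pOH = -log10([OH-]) = -log10(0.5389) = 0.268492
pH = 14 - pOH = 14 - 0.268492
pH = 13.731508, rounded to 4 dp:

13.7315


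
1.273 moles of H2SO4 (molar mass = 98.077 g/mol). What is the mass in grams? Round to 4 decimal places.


mass = n * M
mass = 1.273 * 98.077
mass = 124.852021 g, rounded to 4 dp:

124.8520 g


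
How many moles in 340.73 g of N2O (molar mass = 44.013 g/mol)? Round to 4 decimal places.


n = mass / M
n = 340.73 / 44.013
n = 7.74157635 mol, rounded to 4 dp:

7.7416 mol


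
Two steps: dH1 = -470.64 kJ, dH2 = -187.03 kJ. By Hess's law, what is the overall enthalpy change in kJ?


Hess's law: enthalpy is a state function, so add the step enthalpies.
dH_total = dH1 + dH2 = -470.64 + (-187.03)
dH_total = -657.67 kJ:

-657.67 kJ


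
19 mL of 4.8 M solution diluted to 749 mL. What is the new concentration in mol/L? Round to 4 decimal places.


Dilution: M1*V1 = M2*V2, solve for M2.
M2 = M1*V1 / V2
M2 = 4.8 * 19 / 749
M2 = 91.2 / 749
M2 = 0.12176235 mol/L, rounded to 4 dp:

0.1218 mol/L


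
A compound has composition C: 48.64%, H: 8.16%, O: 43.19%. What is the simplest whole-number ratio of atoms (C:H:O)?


Assume 100 g of compound, divide each mass% by atomic mass to get moles, then normalize by the smallest to get a raw atom ratio.
Moles per 100 g: C: 48.64/12.011 = 4.0496, H: 8.16/1.008 = 8.0952, O: 43.19/15.999 = 2.6995
Raw ratio (divide by min = 2.6995): C: 1.5, H: 2.999, O: 1.0
Multiply by 2 to clear fractions: C: 3.0 ~= 3, H: 5.997 ~= 6, O: 2.0 ~= 2
Reduce by GCD to get the simplest whole-number ratio:

3:6:2


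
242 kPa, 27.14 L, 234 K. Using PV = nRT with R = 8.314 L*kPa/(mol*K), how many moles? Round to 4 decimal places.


PV = nRT, solve for n = PV / (RT).
PV = 242 * 27.14 = 6567.88
RT = 8.314 * 234 = 1945.476
n = 6567.88 / 1945.476
n = 3.37597585 mol, rounded to 4 dp:

3.3760 mol


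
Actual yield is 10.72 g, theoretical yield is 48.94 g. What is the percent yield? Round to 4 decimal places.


% yield = 100 * actual / theoretical
% yield = 100 * 10.72 / 48.94
% yield = 21.9043727 %, rounded to 4 dp:

21.9044 %


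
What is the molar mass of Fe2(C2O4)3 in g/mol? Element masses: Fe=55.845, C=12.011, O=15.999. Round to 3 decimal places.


M = sum(count * atomic_mass) over atoms.
M = 2*55.845 + 6*12.011 + 12*15.999
M = 111.69 + 72.066 + 191.988
M = 375.744 g/mol, rounded to 3 dp:

375.744 g/mol


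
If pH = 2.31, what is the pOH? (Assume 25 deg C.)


At 25 deg C, pH + pOH = 14.
pOH = 14 - pH = 14 - 2.31
pOH = 11.69:

11.69


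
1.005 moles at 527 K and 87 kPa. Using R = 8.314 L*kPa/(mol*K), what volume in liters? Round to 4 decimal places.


PV = nRT, solve for V = nRT / P.
nRT = 1.005 * 8.314 * 527 = 4403.3854
V = 4403.3854 / 87
V = 50.61362529 L, rounded to 4 dp:

50.6136 L


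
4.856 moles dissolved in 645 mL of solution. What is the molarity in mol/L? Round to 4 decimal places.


Convert volume to liters: V_L = V_mL / 1000.
V_L = 645 / 1000 = 0.645 L
M = n / V_L = 4.856 / 0.645
M = 7.52868217 mol/L, rounded to 4 dp:

7.5287 mol/L


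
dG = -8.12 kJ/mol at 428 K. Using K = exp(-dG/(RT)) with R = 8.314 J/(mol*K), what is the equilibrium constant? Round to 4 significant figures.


dG is in kJ/mol; multiply by 1000 to match R in J/(mol*K).
RT = 8.314 * 428 = 3558.392 J/mol
exponent = -dG*1000 / (RT) = -(-8.12*1000) / 3558.392 = 2.28192959
K = exp(2.28192959)
K = 9.7955636, rounded to 4 significant figures:

9.796


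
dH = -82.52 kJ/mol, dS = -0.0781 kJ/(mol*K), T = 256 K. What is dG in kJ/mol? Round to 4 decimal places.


Gibbs: dG = dH - T*dS (consistent units, dS already in kJ/(mol*K)).
T*dS = 256 * -0.0781 = -19.9936
dG = -82.52 - (-19.9936)
dG = -62.5264 kJ/mol, rounded to 4 dp:

-62.5264 kJ/mol


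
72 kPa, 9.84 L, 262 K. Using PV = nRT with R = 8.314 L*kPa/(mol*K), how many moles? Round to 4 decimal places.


PV = nRT, solve for n = PV / (RT).
PV = 72 * 9.84 = 708.48
RT = 8.314 * 262 = 2178.268
n = 708.48 / 2178.268
n = 0.32524923 mol, rounded to 4 dp:

0.3252 mol


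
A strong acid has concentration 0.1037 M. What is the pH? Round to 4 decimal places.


A strong acid dissociates completely, so [H+] equals the given concentration.
pH = -log10([H+]) = -log10(0.1037)
pH = 0.98422124, rounded to 4 dp:

0.9842


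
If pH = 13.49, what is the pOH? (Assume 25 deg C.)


At 25 deg C, pH + pOH = 14.
pOH = 14 - pH = 14 - 13.49
pOH = 0.51:

0.51


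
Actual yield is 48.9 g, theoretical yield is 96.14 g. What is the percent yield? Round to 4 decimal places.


% yield = 100 * actual / theoretical
% yield = 100 * 48.9 / 96.14
% yield = 50.86332432 %, rounded to 4 dp:

50.8633 %


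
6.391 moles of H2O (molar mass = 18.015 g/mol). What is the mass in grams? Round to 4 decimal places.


mass = n * M
mass = 6.391 * 18.015
mass = 115.133865 g, rounded to 4 dp:

115.1339 g


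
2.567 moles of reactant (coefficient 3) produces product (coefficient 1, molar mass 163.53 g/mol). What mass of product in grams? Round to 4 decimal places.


Use the coefficient ratio to convert reactant moles to product moles, then multiply by the product's molar mass.
moles_P = moles_R * (coeff_P / coeff_R) = 2.567 * (1/3) = 0.855667
mass_P = moles_P * M_P = 0.855667 * 163.53
mass_P = 139.92722451 g, rounded to 4 dp:

139.9272 g


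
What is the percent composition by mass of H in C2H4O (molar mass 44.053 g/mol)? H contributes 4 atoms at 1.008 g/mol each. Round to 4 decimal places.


pct = 100 * (n_elem * M_elem) / M_total
mass_contribution = 4 * 1.008 = 4.032 g/mol
pct = 100 * 4.032 / 44.053
pct = 9.15261163 %, rounded to 4 dp:

9.1526 %


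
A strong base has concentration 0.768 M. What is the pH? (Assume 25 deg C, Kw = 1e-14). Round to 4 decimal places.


A strong base dissociates completely, so [OH-] equals the given concentration.
pOH = -log10([OH-]) = -log10(0.768) = 0.114639
pH = 14 - pOH = 14 - 0.114639
pH = 13.885361, rounded to 4 dp:

13.8854


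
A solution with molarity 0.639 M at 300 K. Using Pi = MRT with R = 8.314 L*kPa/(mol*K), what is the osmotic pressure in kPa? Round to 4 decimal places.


Osmotic pressure (van't Hoff): Pi = M*R*T.
RT = 8.314 * 300 = 2494.2
Pi = 0.639 * 2494.2
Pi = 1593.7938 kPa, rounded to 4 dp:

1593.7938 kPa


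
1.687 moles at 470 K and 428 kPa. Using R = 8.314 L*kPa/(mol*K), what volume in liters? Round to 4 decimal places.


PV = nRT, solve for V = nRT / P.
nRT = 1.687 * 8.314 * 470 = 6592.0875
V = 6592.0875 / 428
V = 15.4020736 L, rounded to 4 dp:

15.4021 L


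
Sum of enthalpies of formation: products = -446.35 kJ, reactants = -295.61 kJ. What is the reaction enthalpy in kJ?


dH_rxn = sum(dH_f products) - sum(dH_f reactants)
dH_rxn = -446.35 - (-295.61)
dH_rxn = -150.74 kJ:

-150.74 kJ


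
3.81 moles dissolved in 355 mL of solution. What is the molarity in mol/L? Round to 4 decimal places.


Convert volume to liters: V_L = V_mL / 1000.
V_L = 355 / 1000 = 0.355 L
M = n / V_L = 3.81 / 0.355
M = 10.73239437 mol/L, rounded to 4 dp:

10.7324 mol/L


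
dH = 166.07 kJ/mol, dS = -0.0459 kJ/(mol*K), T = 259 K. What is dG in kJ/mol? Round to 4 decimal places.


Gibbs: dG = dH - T*dS (consistent units, dS already in kJ/(mol*K)).
T*dS = 259 * -0.0459 = -11.8881
dG = 166.07 - (-11.8881)
dG = 177.9581 kJ/mol, rounded to 4 dp:

177.9581 kJ/mol


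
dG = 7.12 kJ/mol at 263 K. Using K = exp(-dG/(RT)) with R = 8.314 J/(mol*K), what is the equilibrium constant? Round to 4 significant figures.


dG is in kJ/mol; multiply by 1000 to match R in J/(mol*K).
RT = 8.314 * 263 = 2186.582 J/mol
exponent = -dG*1000 / (RT) = -(7.12*1000) / 2186.582 = -3.25622364
K = exp(-3.25622364)
K = 0.03853364, rounded to 4 significant figures:

0.03853


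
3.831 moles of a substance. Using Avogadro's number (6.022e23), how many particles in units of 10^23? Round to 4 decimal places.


N = n * NA, then divide by 1e23 for the requested units.
N / 1e23 = n * 6.022
N / 1e23 = 3.831 * 6.022
N / 1e23 = 23.070282, rounded to 4 dp:

23.0703


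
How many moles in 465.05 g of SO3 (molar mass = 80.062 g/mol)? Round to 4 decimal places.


n = mass / M
n = 465.05 / 80.062
n = 5.80862332 mol, rounded to 4 dp:

5.8086 mol


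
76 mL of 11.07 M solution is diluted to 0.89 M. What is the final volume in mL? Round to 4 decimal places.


Dilution: M1*V1 = M2*V2, solve for V2.
V2 = M1*V1 / M2
V2 = 11.07 * 76 / 0.89
V2 = 841.32 / 0.89
V2 = 945.30337079 mL, rounded to 4 dp:

945.3034 mL


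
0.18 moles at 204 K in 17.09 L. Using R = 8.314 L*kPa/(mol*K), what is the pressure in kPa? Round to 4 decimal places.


PV = nRT, solve for P = nRT / V.
nRT = 0.18 * 8.314 * 204 = 305.2901
P = 305.2901 / 17.09
P = 17.86366881 kPa, rounded to 4 dp:

17.8637 kPa


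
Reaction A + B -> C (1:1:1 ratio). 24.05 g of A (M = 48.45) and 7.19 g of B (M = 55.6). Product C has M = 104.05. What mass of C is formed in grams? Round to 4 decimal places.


Find moles of each reactant; the smaller value is the limiting reagent in a 1:1:1 reaction, so moles_C equals moles of the limiter.
n_A = mass_A / M_A = 24.05 / 48.45 = 0.496388 mol
n_B = mass_B / M_B = 7.19 / 55.6 = 0.129317 mol
Limiting reagent: B (smaller), n_limiting = 0.129317 mol
mass_C = n_limiting * M_C = 0.129317 * 104.05
mass_C = 13.45543385 g, rounded to 4 dp:

13.4554 g


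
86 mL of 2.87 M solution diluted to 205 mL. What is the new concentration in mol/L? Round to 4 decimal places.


Dilution: M1*V1 = M2*V2, solve for M2.
M2 = M1*V1 / V2
M2 = 2.87 * 86 / 205
M2 = 246.82 / 205
M2 = 1.204 mol/L, rounded to 4 dp:

1.2040 mol/L


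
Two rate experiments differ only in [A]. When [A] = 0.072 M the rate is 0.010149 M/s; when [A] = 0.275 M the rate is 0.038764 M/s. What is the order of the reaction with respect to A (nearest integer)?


Rate is proportional to [A]^n, so rate2/rate1 = ([A]2/[A]1)^n. Take logs to solve for n.
rate2/rate1 = 0.038764 / 0.010149 = 3.8195
[A]2/[A]1 = 0.275 / 0.072 = 3.8194
n = ln(3.8195) / ln(3.8194) = 1.0
Nearest integer order:

1


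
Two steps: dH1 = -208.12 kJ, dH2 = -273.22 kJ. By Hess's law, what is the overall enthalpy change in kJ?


Hess's law: enthalpy is a state function, so add the step enthalpies.
dH_total = dH1 + dH2 = -208.12 + (-273.22)
dH_total = -481.34 kJ:

-481.34 kJ


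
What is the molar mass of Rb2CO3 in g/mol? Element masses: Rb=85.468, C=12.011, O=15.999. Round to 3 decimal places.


M = sum(count * atomic_mass) over atoms.
M = 2*85.468 + 1*12.011 + 3*15.999
M = 170.936 + 12.011 + 47.997
M = 230.944 g/mol, rounded to 3 dp:

230.944 g/mol


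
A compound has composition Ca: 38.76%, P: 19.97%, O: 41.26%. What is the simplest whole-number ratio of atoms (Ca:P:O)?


Assume 100 g of compound, divide each mass% by atomic mass to get moles, then normalize by the smallest to get a raw atom ratio.
Moles per 100 g: Ca: 38.76/40.078 = 0.9671, P: 19.97/30.974 = 0.6447, O: 41.26/15.999 = 2.5789
Raw ratio (divide by min = 0.6447): Ca: 1.5, P: 1.0, O: 4.0
Multiply by 2 to clear fractions: Ca: 3.0 ~= 3, P: 2.0 ~= 2, O: 8.0 ~= 8
Reduce by GCD to get the simplest whole-number ratio:

3:2:8


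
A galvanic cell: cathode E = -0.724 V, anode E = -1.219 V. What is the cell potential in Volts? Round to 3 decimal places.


Standard cell potential: E_cell = E_cathode - E_anode.
E_cell = -0.724 - (-1.219)
E_cell = 0.495 V, rounded to 3 dp:

0.495 V


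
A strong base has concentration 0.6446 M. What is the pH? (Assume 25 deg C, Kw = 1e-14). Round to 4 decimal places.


A strong base dissociates completely, so [OH-] equals the given concentration.
pOH = -log10([OH-]) = -log10(0.6446) = 0.19071
pH = 14 - pOH = 14 - 0.19071
pH = 13.80929, rounded to 4 dp:

13.8093


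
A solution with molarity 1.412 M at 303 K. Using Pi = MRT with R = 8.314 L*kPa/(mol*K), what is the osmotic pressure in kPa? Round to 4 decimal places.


Osmotic pressure (van't Hoff): Pi = M*R*T.
RT = 8.314 * 303 = 2519.142
Pi = 1.412 * 2519.142
Pi = 3557.028504 kPa, rounded to 4 dp:

3557.0285 kPa


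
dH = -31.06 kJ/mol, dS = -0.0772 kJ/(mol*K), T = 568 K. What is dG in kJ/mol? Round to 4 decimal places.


Gibbs: dG = dH - T*dS (consistent units, dS already in kJ/(mol*K)).
T*dS = 568 * -0.0772 = -43.8496
dG = -31.06 - (-43.8496)
dG = 12.7896 kJ/mol, rounded to 4 dp:

12.7896 kJ/mol


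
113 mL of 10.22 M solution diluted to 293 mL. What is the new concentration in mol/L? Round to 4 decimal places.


Dilution: M1*V1 = M2*V2, solve for M2.
M2 = M1*V1 / V2
M2 = 10.22 * 113 / 293
M2 = 1154.86 / 293
M2 = 3.94150171 mol/L, rounded to 4 dp:

3.9415 mol/L


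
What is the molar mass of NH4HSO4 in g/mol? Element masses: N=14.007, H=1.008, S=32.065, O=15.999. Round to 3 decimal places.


M = sum(count * atomic_mass) over atoms.
M = 1*14.007 + 5*1.008 + 1*32.065 + 4*15.999
M = 14.007 + 5.04 + 32.065 + 63.996
M = 115.108 g/mol, rounded to 3 dp:

115.108 g/mol


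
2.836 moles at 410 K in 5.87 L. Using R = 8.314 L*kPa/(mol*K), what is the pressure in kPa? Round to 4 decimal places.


PV = nRT, solve for P = nRT / V.
nRT = 2.836 * 8.314 * 410 = 9667.1866
P = 9667.1866 / 5.87
P = 1646.88017036 kPa, rounded to 4 dp:

1646.8802 kPa


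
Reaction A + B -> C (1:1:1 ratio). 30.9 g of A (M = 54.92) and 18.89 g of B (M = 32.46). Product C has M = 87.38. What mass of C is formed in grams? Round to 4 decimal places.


Find moles of each reactant; the smaller value is the limiting reagent in a 1:1:1 reaction, so moles_C equals moles of the limiter.
n_A = mass_A / M_A = 30.9 / 54.92 = 0.562637 mol
n_B = mass_B / M_B = 18.89 / 32.46 = 0.581947 mol
Limiting reagent: A (smaller), n_limiting = 0.562637 mol
mass_C = n_limiting * M_C = 0.562637 * 87.38
mass_C = 49.16322106 g, rounded to 4 dp:

49.1632 g


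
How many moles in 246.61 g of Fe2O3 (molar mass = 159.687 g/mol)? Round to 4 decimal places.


n = mass / M
n = 246.61 / 159.687
n = 1.5443336 mol, rounded to 4 dp:

1.5443 mol


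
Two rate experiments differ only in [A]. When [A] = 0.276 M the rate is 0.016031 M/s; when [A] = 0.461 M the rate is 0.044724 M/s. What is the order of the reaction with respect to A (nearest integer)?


Rate is proportional to [A]^n, so rate2/rate1 = ([A]2/[A]1)^n. Take logs to solve for n.
rate2/rate1 = 0.044724 / 0.016031 = 2.7898
[A]2/[A]1 = 0.461 / 0.276 = 1.6703
n = ln(2.7898) / ln(1.6703) = 2.0
Nearest integer order:

2


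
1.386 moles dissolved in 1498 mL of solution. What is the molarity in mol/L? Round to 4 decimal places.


Convert volume to liters: V_L = V_mL / 1000.
V_L = 1498 / 1000 = 1.498 L
M = n / V_L = 1.386 / 1.498
M = 0.92523364 mol/L, rounded to 4 dp:

0.9252 mol/L


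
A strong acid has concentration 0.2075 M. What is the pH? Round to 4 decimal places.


A strong acid dissociates completely, so [H+] equals the given concentration.
pH = -log10([H+]) = -log10(0.2075)
pH = 0.6829819, rounded to 4 dp:

0.6830


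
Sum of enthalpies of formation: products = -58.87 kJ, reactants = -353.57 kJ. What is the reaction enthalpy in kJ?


dH_rxn = sum(dH_f products) - sum(dH_f reactants)
dH_rxn = -58.87 - (-353.57)
dH_rxn = 294.7 kJ:

294.70 kJ


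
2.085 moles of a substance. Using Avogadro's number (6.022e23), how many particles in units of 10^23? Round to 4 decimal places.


N = n * NA, then divide by 1e23 for the requested units.
N / 1e23 = n * 6.022
N / 1e23 = 2.085 * 6.022
N / 1e23 = 12.55587, rounded to 4 dp:

12.5559


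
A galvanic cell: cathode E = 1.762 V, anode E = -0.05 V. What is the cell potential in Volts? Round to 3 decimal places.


Standard cell potential: E_cell = E_cathode - E_anode.
E_cell = 1.762 - (-0.05)
E_cell = 1.812 V, rounded to 3 dp:

1.812 V


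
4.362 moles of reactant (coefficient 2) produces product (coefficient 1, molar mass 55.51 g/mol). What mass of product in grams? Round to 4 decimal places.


Use the coefficient ratio to convert reactant moles to product moles, then multiply by the product's molar mass.
moles_P = moles_R * (coeff_P / coeff_R) = 4.362 * (1/2) = 2.181
mass_P = moles_P * M_P = 2.181 * 55.51
mass_P = 121.06731 g, rounded to 4 dp:

121.0673 g


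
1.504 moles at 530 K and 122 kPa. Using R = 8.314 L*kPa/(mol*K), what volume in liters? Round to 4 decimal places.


PV = nRT, solve for V = nRT / P.
nRT = 1.504 * 8.314 * 530 = 6627.2557
V = 6627.2557 / 122
V = 54.32176803 L, rounded to 4 dp:

54.3218 L


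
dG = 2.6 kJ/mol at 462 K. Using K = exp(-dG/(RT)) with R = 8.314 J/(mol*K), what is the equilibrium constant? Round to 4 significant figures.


dG is in kJ/mol; multiply by 1000 to match R in J/(mol*K).
RT = 8.314 * 462 = 3841.068 J/mol
exponent = -dG*1000 / (RT) = -(2.6*1000) / 3841.068 = -0.67689507
K = exp(-0.67689507)
K = 0.50819245, rounded to 4 significant figures:

0.5082


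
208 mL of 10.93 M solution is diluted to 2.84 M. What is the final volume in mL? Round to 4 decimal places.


Dilution: M1*V1 = M2*V2, solve for V2.
V2 = M1*V1 / M2
V2 = 10.93 * 208 / 2.84
V2 = 2273.44 / 2.84
V2 = 800.50704225 mL, rounded to 4 dp:

800.5070 mL


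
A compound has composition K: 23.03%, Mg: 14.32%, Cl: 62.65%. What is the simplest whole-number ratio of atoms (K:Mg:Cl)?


Assume 100 g of compound, divide each mass% by atomic mass to get moles, then normalize by the smallest to get a raw atom ratio.
Moles per 100 g: K: 23.03/39.098 = 0.589, Mg: 14.32/24.305 = 0.5892, Cl: 62.65/35.453 = 1.7671
Raw ratio (divide by min = 0.589): K: 1.0, Mg: 1.0, Cl: 3.0
Multiply by 1 to clear fractions: K: 1.0 ~= 1, Mg: 1.0 ~= 1, Cl: 3.0 ~= 3
Reduce by GCD to get the simplest whole-number ratio:

1:1:3


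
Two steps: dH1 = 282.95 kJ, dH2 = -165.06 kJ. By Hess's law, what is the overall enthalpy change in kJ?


Hess's law: enthalpy is a state function, so add the step enthalpies.
dH_total = dH1 + dH2 = 282.95 + (-165.06)
dH_total = 117.89 kJ:

117.89 kJ


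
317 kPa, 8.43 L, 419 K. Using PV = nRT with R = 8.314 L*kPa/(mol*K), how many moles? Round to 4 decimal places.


PV = nRT, solve for n = PV / (RT).
PV = 317 * 8.43 = 2672.31
RT = 8.314 * 419 = 3483.566
n = 2672.31 / 3483.566
n = 0.7671191 mol, rounded to 4 dp:

0.7671 mol


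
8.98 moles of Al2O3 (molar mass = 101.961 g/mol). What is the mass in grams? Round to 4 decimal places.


mass = n * M
mass = 8.98 * 101.961
mass = 915.60978 g, rounded to 4 dp:

915.6098 g


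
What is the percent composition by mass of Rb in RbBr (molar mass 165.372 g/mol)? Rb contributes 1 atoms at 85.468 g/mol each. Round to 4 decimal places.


pct = 100 * (n_elem * M_elem) / M_total
mass_contribution = 1 * 85.468 = 85.468 g/mol
pct = 100 * 85.468 / 165.372
pct = 51.68226786 %, rounded to 4 dp:

51.6823 %


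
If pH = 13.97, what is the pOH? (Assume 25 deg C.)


At 25 deg C, pH + pOH = 14.
pOH = 14 - pH = 14 - 13.97
pOH = 0.03:

0.03


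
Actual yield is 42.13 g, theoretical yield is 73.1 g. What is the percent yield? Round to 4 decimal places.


% yield = 100 * actual / theoretical
% yield = 100 * 42.13 / 73.1
% yield = 57.63337893 %, rounded to 4 dp:

57.6334 %


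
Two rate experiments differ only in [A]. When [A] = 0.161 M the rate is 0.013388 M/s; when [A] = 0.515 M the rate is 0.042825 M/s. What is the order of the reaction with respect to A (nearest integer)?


Rate is proportional to [A]^n, so rate2/rate1 = ([A]2/[A]1)^n. Take logs to solve for n.
rate2/rate1 = 0.042825 / 0.013388 = 3.1988
[A]2/[A]1 = 0.515 / 0.161 = 3.1988
n = ln(3.1988) / ln(3.1988) = 1.0
Nearest integer order:

1


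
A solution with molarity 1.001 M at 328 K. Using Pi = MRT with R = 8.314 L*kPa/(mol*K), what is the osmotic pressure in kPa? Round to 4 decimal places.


Osmotic pressure (van't Hoff): Pi = M*R*T.
RT = 8.314 * 328 = 2726.992
Pi = 1.001 * 2726.992
Pi = 2729.718992 kPa, rounded to 4 dp:

2729.7190 kPa


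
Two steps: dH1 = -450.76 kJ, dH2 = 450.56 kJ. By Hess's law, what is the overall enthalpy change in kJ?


Hess's law: enthalpy is a state function, so add the step enthalpies.
dH_total = dH1 + dH2 = -450.76 + (450.56)
dH_total = -0.2 kJ:

-0.20 kJ


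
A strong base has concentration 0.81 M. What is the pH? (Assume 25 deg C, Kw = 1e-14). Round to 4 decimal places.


A strong base dissociates completely, so [OH-] equals the given concentration.
pOH = -log10([OH-]) = -log10(0.81) = 0.091515
pH = 14 - pOH = 14 - 0.091515
pH = 13.908485, rounded to 4 dp:

13.9085


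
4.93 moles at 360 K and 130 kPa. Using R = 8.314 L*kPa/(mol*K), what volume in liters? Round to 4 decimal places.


PV = nRT, solve for V = nRT / P.
nRT = 4.93 * 8.314 * 360 = 14755.6872
V = 14755.6872 / 130
V = 113.50528615 L, rounded to 4 dp:

113.5053 L


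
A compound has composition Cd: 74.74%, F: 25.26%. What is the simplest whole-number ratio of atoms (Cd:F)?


Assume 100 g of compound, divide each mass% by atomic mass to get moles, then normalize by the smallest to get a raw atom ratio.
Moles per 100 g: Cd: 74.74/112.414 = 0.6649, F: 25.26/18.998 = 1.3296
Raw ratio (divide by min = 0.6649): Cd: 1.0, F: 2.0
Multiply by 1 to clear fractions: Cd: 1.0 ~= 1, F: 2.0 ~= 2
Reduce by GCD to get the simplest whole-number ratio:

1:2


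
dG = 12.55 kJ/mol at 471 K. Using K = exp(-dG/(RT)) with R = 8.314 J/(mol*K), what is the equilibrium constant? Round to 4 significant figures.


dG is in kJ/mol; multiply by 1000 to match R in J/(mol*K).
RT = 8.314 * 471 = 3915.894 J/mol
exponent = -dG*1000 / (RT) = -(12.55*1000) / 3915.894 = -3.20488757
K = exp(-3.20488757)
K = 0.040563462, rounded to 4 significant figures:

0.04056
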